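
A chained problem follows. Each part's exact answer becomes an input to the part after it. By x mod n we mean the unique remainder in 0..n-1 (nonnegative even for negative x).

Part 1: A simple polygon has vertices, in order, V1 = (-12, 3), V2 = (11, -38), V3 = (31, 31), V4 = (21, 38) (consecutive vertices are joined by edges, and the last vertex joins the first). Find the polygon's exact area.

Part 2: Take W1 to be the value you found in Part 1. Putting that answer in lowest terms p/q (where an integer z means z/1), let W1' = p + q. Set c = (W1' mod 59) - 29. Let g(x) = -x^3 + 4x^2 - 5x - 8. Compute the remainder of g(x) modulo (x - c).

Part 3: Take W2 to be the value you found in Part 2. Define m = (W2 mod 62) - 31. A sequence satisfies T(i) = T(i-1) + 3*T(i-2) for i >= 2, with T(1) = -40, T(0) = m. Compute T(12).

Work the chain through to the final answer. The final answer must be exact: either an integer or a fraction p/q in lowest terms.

-206155

Part 1: cross terms: (-12*-38 - 11*3)=423, (11*31 - 31*-38)=1519, (31*38 - 21*31)=527, (21*3 - -12*38)=519; twice the area = |2988| = 2988; area = 1494; answer 1494
Part 2: W1 = 1494; threaded value p + q = 1495; c = -9; remainder = value at the root: -1*(-9)^3 + 4*(-9)^2 - 5*(-9)^1 - 8 = (729) + (324) + (45) + (-8) = 1090; answer 1090
Part 3: W2 = 1090; m = 5; T(2) = 1*(-40) + 3*(5) = -25; iterating: T(2)=-25, T(3)=-145, T(4)=-220, T(5)=-655, T(6)=-1315, T(7)=-3280, T(8)=-7225, T(9)=-17065, T(10)=-38740, T(11)=-89935, T(12)=-206155; answer -206155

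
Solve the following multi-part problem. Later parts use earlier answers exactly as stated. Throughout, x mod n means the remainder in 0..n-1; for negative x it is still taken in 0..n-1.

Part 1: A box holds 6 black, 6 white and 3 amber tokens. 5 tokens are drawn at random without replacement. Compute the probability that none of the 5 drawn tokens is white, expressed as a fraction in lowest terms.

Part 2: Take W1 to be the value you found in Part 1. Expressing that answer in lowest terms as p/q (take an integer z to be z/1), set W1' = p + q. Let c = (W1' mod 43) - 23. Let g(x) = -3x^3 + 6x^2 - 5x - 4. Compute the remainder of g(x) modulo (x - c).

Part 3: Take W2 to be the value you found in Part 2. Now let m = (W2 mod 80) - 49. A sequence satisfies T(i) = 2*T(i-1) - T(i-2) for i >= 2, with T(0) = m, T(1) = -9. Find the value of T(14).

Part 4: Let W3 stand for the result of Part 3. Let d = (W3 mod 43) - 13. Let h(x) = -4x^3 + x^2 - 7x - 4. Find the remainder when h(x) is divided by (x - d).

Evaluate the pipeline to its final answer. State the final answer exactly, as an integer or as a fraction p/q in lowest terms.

Part 1: total draws C(15,5) = 3003; favorable C(9,5) = 126; P = 6/143; answer 6/143
Part 2: W1 = 6/143; threaded value p + q = 149; c = -3; remainder = value at the root: -3*(-3)^3 + 6*(-3)^2 - 5*(-3)^1 - 4 = (81) + (54) + (15) + (-4) = 146; answer 146
Part 3: W2 = 146; m = 17; T(2) = 2*(-9) - 1*(17) = -35; iterating: T(2)=-35, T(3)=-61, T(4)=-87, T(5)=-113, T(6)=-139, T(7)=-165, T(8)=-191, T(9)=-217, T(10)=-243, T(11)=-269, T(12)=-295, T(13)=-321, T(14)=-347; answer -347
Part 4: W3 = -347; d = 27; remainder = value at the root: -4*(27)^3 + 1*(27)^2 - 7*(27)^1 - 4 = (-78732) + (729) + (-189) + (-4) = -78196; answer -78196

-78196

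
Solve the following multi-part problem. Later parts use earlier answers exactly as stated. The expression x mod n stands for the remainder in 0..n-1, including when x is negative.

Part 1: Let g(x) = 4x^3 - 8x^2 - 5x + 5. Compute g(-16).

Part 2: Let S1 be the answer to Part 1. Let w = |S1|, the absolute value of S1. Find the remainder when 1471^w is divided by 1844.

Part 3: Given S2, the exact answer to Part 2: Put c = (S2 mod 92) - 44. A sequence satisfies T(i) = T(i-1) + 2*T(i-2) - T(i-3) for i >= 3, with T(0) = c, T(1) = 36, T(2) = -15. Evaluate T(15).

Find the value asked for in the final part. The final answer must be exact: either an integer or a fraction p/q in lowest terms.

61380

Part 1: 4*(-16)^3 - 8*(-16)^2 - 5*(-16)^1 + 5 = (-16384) + (-2048) + (80) + (5) = -18347; answer -18347
Part 2: S1 = -18347; w = 18347; squarings mod 1844: 1471^1=1471, 1471^2=829, 1471^4=1273, 1471^8=1497, 1471^16=549, 1471^32=829, 1471^64=1273, 1471^128=1497, 1471^256=549, 1471^512=829, 1471^1024=1273, 1471^2048=1497, 1471^4096=549, 1471^8192=829, 1471^16384=1273; 1471^18347 = 1471^1 * 1471^2 * 1471^8 * 1471^32 * 1471^128 * 1471^256 * 1471^512 * 1471^1024 * 1471^16384 = 1751 (mod 1844); answer 1751
Part 3: S2 = 1751; c = -41; T(3) = 1*(-15) + 2*(36) - 1*(-41) = 98; iterating: T(3)=98, T(4)=32, T(5)=243, T(6)=209, T(7)=663, T(8)=838, T(9)=1955, T(10)=2968, T(11)=6040, T(12)=10021, T(13)=19133, T(14)=33135, T(15)=61380; answer 61380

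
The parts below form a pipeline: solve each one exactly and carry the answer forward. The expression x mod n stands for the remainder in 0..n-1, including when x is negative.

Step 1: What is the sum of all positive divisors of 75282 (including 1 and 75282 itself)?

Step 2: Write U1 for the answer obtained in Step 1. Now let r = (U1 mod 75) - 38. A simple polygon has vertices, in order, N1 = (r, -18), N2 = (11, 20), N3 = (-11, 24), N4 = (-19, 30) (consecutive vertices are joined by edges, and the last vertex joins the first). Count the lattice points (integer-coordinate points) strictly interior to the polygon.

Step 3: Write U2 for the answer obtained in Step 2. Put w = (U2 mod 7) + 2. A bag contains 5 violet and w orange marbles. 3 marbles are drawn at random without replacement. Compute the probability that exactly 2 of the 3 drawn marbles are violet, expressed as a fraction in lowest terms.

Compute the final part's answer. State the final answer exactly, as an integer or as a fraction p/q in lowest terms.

5/12

Step 1: 75282 = 2 * 3 * 12547; sigma = (1 + 2) * (1 + 3) * (1 + 12547) = 3 * 4 * 12548 = 150576; answer 150576
Step 2: U1 = 150576; r = 13; cross terms: (13*20 - 11*-18)=458, (11*24 - -11*20)=484, (-11*30 - -19*24)=126, (-19*-18 - 13*30)=-48; twice the area = |1020| = 1020; area = 510; boundary points = 2 + 2 + 2 + 16 = 22; strictly interior points = area - boundary/2 + 1 = 500; answer 500
Step 3: U2 = 500; w = 5; total draws C(10,3) = 120; favorable C(5,2)*C(5,1) = 50; P = 5/12; answer 5/12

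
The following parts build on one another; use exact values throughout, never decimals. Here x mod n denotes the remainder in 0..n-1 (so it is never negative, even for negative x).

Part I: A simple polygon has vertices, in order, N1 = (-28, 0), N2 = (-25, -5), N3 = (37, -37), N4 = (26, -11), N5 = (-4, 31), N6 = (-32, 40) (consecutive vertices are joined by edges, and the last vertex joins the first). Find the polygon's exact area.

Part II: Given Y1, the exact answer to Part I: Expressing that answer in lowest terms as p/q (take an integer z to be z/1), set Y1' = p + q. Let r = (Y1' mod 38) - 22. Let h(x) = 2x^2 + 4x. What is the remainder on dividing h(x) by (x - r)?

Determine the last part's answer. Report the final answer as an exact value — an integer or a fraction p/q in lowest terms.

510

Part I: cross terms: (-28*-5 - -25*0)=140, (-25*-37 - 37*-5)=1110, (37*-11 - 26*-37)=555, (26*31 - -4*-11)=762, (-4*40 - -32*31)=832, (-32*0 - -28*40)=1120; twice the area = |4519| = 4519; area = 4519/2; answer 4519/2
Part II: Y1 = 4519/2; threaded value p + q = 4521; r = 15; remainder = value at the root: 2*(15)^2 + 4*(15)^1 = (450) + (60) = 510; answer 510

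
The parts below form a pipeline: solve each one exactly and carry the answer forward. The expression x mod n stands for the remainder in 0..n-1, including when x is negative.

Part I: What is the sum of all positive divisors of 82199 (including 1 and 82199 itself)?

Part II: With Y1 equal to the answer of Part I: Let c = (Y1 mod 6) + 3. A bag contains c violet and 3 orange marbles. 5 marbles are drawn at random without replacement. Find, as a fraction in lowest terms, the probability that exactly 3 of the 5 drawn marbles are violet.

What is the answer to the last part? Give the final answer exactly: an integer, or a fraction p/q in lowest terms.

1/2

Part I: 82199 = 13 * 6323; sigma = (1 + 13) * (1 + 6323) = 14 * 6324 = 88536; answer 88536
Part II: Y1 = 88536; c = 3; total draws C(6,5) = 6; favorable C(3,3)*C(3,2) = 3; P = 1/2; answer 1/2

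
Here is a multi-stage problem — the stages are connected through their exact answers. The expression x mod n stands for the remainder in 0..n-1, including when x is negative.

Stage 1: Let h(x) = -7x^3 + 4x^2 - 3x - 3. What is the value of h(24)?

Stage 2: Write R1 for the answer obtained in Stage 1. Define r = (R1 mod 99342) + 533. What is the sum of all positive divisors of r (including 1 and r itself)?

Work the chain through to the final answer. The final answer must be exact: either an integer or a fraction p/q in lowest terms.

10800

Stage 1: -7*(24)^3 + 4*(24)^2 - 3*(24)^1 - 3 = (-96768) + (2304) + (-72) + (-3) = -94539; answer -94539
Stage 2: R1 = -94539; r = 5336; 5336 = 2^3 * 23 * 29; sigma = (1 + 2 + 4 + 8) * (1 + 23) * (1 + 29) = 15 * 24 * 30 = 10800; answer 10800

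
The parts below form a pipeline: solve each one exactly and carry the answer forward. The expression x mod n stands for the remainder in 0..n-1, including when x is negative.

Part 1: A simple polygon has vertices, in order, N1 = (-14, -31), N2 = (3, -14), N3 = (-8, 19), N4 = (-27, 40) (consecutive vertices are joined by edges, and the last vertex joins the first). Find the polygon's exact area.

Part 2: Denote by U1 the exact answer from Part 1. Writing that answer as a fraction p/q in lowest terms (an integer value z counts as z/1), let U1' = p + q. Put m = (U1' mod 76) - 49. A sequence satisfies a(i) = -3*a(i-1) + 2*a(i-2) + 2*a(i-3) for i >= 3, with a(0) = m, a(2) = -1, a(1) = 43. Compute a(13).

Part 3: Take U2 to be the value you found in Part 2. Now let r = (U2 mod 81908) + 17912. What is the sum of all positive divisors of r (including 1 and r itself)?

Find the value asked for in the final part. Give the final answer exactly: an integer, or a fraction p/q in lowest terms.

Part 1: cross terms: (-14*-14 - 3*-31)=289, (3*19 - -8*-14)=-55, (-8*40 - -27*19)=193, (-27*-31 - -14*40)=1397; twice the area = |1824| = 1824; area = 912; answer 912
Part 2: U1 = 912; threaded value p + q = 913; m = -48; a(3) = -3*(-1) + 2*(43) + 2*(-48) = -7; iterating: a(3)=-7, a(4)=105, a(5)=-331, a(6)=1189, a(7)=-4019, a(8)=13773, a(9)=-46979, a(10)=160445, a(11)=-547747, a(12)=1870173, a(13)=-6385123; answer -6385123
Part 3: U2 = -6385123; r = 21613; 21613 is prime, so its only divisors are 1 and 21613; sigma = 1 + 21613 = 21614; answer 21614

21614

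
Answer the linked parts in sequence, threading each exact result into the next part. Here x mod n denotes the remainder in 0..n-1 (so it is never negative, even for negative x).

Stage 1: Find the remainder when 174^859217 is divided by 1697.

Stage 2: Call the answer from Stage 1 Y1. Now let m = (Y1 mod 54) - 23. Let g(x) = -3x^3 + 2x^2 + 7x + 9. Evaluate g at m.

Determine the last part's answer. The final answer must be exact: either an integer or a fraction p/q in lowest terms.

Stage 1: squarings mod 1697: 174^1=174, 174^2=1427, 174^4=1626, 174^8=1647, 174^16=803, 174^32=1646, 174^64=904, 174^128=959, 174^256=1604, 174^512=164, 174^1024=1441, 174^2048=1050, 174^4096=1147, 174^8192=434, 174^16384=1686, 174^32768=121, 174^65536=1065, 174^131072=629, 174^262144=240, 174^524288=1599; 174^859217 = 174^1 * 174^16 * 174^64 * 174^1024 * 174^2048 * 174^4096 * 174^65536 * 174^262144 * 174^524288 = 534 (mod 1697); answer 534
Stage 2: Y1 = 534; m = 25; -3*(25)^3 + 2*(25)^2 + 7*(25)^1 + 9 = (-46875) + (1250) + (175) + (9) = -45441; answer -45441

-45441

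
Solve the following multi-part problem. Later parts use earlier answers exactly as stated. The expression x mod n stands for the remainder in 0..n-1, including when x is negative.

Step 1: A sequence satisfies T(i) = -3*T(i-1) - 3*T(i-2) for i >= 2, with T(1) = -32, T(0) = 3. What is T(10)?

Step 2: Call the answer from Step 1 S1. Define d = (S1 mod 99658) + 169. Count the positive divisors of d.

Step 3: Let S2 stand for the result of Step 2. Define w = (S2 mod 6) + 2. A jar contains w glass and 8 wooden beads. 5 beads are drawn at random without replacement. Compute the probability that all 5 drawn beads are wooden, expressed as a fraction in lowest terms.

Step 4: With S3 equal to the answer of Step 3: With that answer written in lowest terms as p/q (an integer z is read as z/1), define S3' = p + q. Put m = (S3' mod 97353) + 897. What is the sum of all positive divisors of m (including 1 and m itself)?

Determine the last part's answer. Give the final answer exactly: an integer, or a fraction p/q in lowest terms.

Step 1: T(2) = -3*(-32) - 3*(3) = 87; iterating: T(2)=87, T(3)=-165, T(4)=234, T(5)=-207, T(6)=-81, T(7)=864, T(8)=-2349, T(9)=4455, T(10)=-6318; answer -6318
Step 2: S1 = -6318; d = 93509; 93509 = 13 * 7193; number of divisors = (1+1) * (1+1) = 4; answer 4
Step 3: S2 = 4; w = 6; total draws C(14,5) = 2002; favorable C(8,5) = 56; P = 4/143; answer 4/143
Step 4: S3 = 4/143; threaded value p + q = 147; m = 1044; 1044 = 2^2 * 3^2 * 29; sigma = (1 + 2 + 4) * (1 + 3 + 9) * (1 + 29) = 7 * 13 * 30 = 2730; answer 2730

2730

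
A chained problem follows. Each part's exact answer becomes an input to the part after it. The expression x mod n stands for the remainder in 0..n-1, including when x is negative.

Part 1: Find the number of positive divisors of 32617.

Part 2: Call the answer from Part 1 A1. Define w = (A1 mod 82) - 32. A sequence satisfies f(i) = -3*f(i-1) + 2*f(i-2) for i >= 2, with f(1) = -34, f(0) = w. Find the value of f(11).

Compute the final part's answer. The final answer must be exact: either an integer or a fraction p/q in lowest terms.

Part 1: 32617 = 13^2 * 193; number of divisors = (2+1) * (1+1) = 6; answer 6
Part 2: A1 = 6; w = -26; f(2) = -3*(-34) + 2*(-26) = 50; iterating: f(2)=50, f(3)=-218, f(4)=754, f(5)=-2698, f(6)=9602, f(7)=-34202, f(8)=121810, f(9)=-433834, f(10)=1545122, f(11)=-5503034; answer -5503034

-5503034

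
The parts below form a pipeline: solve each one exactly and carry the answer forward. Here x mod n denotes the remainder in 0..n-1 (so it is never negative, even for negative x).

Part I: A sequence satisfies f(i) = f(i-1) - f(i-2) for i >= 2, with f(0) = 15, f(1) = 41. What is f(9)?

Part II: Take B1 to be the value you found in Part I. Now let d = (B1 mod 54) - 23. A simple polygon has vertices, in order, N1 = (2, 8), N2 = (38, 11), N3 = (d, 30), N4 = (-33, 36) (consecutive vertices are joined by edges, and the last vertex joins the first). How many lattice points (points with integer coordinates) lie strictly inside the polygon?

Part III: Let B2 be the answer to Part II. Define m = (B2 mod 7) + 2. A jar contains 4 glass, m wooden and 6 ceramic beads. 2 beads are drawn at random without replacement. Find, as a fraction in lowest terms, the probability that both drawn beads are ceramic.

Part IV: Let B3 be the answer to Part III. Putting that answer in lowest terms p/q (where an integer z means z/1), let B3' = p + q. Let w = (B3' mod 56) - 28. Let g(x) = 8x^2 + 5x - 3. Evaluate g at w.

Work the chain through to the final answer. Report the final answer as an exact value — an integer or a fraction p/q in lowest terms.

6129

Part I: f(2) = 1*(41) - 1*(15) = 26; iterating: f(2)=26, f(3)=-15, f(4)=-41, f(5)=-26, f(6)=15, f(7)=41, f(8)=26, f(9)=-15; answer -15
Part II: B1 = -15; d = 16; cross terms: (2*11 - 38*8)=-282, (38*30 - 16*11)=964, (16*36 - -33*30)=1566, (-33*8 - 2*36)=-336; twice the area = |1912| = 1912; area = 956; boundary points = 3 + 1 + 1 + 7 = 12; strictly interior points = area - boundary/2 + 1 = 951; answer 951
Part III: B2 = 951; m = 8; total draws C(18,2) = 153; favorable C(6,2) = 15; P = 5/51; answer 5/51
Part IV: B3 = 5/51; threaded value p + q = 56; w = -28; 8*(-28)^2 + 5*(-28)^1 - 3 = (6272) + (-140) + (-3) = 6129; answer 6129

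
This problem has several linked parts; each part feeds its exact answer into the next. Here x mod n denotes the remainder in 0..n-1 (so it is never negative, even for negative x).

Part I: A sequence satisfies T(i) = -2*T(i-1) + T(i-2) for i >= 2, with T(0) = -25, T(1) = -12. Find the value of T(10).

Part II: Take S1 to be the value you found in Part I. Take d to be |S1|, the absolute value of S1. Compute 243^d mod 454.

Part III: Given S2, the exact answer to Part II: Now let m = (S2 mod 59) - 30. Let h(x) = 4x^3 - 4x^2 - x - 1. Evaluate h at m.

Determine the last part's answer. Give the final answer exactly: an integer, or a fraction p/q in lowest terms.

2582

Part I: T(2) = -2*(-12) + 1*(-25) = -1; iterating: T(2)=-1, T(3)=-10, T(4)=19, T(5)=-48, T(6)=115, T(7)=-278, T(8)=671, T(9)=-1620, T(10)=3911; answer 3911
Part II: S1 = 3911; d = 3911; squarings mod 454: 243^1=243, 243^2=29, 243^4=387, 243^8=403, 243^16=331, 243^32=147, 243^64=271, 243^128=347, 243^256=99, 243^512=267, 243^1024=11, 243^2048=121; 243^3911 = 243^1 * 243^2 * 243^4 * 243^64 * 243^256 * 243^512 * 243^1024 * 243^2048 = 275 (mod 454); answer 275
Part III: S2 = 275; m = 9; 4*(9)^3 - 4*(9)^2 - 1*(9)^1 - 1 = (2916) + (-324) + (-9) + (-1) = 2582; answer 2582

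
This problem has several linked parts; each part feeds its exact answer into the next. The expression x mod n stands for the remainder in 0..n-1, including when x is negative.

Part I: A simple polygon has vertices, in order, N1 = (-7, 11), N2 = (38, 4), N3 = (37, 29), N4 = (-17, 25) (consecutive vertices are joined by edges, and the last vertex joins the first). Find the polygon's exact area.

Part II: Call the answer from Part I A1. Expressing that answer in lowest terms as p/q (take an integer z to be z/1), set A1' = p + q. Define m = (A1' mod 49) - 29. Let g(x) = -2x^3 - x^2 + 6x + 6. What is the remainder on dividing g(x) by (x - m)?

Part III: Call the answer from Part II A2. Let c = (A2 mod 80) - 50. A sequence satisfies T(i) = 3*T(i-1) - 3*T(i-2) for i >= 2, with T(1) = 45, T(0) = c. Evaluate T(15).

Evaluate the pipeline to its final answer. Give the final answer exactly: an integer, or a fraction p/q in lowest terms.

Part I: cross terms: (-7*4 - 38*11)=-446, (38*29 - 37*4)=954, (37*25 - -17*29)=1418, (-17*11 - -7*25)=-12; twice the area = |1914| = 1914; area = 957; answer 957
Part II: A1 = 957; threaded value p + q = 958; m = -2; remainder = value at the root: -2*(-2)^3 - 1*(-2)^2 + 6*(-2)^1 + 6 = (16) + (-4) + (-12) + (6) = 6; answer 6
Part III: A2 = 6; c = -44; T(2) = 3*(45) - 3*(-44) = 267; iterating: T(2)=267, T(3)=666, T(4)=1197, T(5)=1593, T(6)=1188, T(7)=-1215, T(8)=-7209, T(9)=-17982, T(10)=-32319, T(11)=-43011, T(12)=-32076, T(13)=32805, T(14)=194643, T(15)=485514; answer 485514

485514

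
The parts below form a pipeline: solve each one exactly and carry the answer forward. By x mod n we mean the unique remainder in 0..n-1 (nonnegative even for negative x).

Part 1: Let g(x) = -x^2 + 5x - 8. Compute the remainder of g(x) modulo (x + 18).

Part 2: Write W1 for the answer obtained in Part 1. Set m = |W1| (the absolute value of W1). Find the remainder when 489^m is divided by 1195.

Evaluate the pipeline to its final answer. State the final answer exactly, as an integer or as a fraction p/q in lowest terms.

Part 1: remainder = value at the root: -1*(-18)^2 + 5*(-18)^1 - 8 = (-324) + (-90) + (-8) = -422; answer -422
Part 2: W1 = -422; m = 422; squarings mod 1195: 489^1=489, 489^2=121, 489^4=301, 489^8=976, 489^16=161, 489^32=826, 489^64=1126, 489^128=1176, 489^256=361; 489^422 = 489^2 * 489^4 * 489^32 * 489^128 * 489^256 = 436 (mod 1195); answer 436

436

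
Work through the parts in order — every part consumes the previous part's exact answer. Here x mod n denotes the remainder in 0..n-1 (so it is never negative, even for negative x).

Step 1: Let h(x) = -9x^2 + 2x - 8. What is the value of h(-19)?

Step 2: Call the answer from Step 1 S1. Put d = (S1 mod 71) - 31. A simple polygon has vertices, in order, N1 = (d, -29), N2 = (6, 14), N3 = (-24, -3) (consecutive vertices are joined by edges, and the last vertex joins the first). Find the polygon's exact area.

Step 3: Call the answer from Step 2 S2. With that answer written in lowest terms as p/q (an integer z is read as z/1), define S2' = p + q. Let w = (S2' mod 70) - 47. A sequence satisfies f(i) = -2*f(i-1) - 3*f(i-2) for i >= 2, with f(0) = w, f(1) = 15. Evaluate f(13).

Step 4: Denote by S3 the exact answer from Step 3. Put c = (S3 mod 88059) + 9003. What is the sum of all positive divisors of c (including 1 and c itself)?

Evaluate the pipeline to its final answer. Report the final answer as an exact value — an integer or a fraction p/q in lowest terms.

Step 1: -9*(-19)^2 + 2*(-19)^1 - 8 = (-3249) + (-38) + (-8) = -3295; answer -3295
Step 2: S1 = -3295; d = 11; cross terms: (11*14 - 6*-29)=328, (6*-3 - -24*14)=318, (-24*-29 - 11*-3)=729; twice the area = |1375| = 1375; area = 1375/2; answer 1375/2
Step 3: S2 = 1375/2; threaded value p + q = 1377; w = 0; f(2) = -2*(15) - 3*(0) = -30; iterating: f(2)=-30, f(3)=15, f(4)=60, f(5)=-165, f(6)=150, f(7)=195, f(8)=-840, f(9)=1095, f(10)=330, f(11)=-3945, f(12)=6900, f(13)=-1965; answer -1965
Step 4: S3 = -1965; c = 95097; 95097 = 3 * 31699; sigma = (1 + 3) * (1 + 31699) = 4 * 31700 = 126800; answer 126800

126800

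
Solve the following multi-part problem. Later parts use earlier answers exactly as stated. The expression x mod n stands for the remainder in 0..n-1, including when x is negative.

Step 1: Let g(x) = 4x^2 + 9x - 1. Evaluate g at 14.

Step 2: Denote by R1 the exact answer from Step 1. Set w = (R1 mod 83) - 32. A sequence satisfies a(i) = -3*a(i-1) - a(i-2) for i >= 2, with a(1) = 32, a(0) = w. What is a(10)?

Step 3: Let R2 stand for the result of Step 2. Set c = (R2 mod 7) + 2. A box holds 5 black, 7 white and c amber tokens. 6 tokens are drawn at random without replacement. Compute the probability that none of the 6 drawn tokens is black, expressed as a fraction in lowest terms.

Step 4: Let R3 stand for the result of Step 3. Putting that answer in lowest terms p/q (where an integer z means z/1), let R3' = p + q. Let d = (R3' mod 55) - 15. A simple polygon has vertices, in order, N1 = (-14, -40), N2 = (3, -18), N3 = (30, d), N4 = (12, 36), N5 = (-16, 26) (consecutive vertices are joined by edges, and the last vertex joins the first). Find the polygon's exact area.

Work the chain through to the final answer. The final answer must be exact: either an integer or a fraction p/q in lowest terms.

Step 1: 4*(14)^2 + 9*(14)^1 - 1 = (784) + (126) + (-1) = 909; answer 909
Step 2: R1 = 909; w = 47; a(2) = -3*(32) - 1*(47) = -143; iterating: a(2)=-143, a(3)=397, a(4)=-1048, a(5)=2747, a(6)=-7193, a(7)=18832, a(8)=-49303, a(9)=129077, a(10)=-337928; answer -337928
Step 3: R2 = -337928; c = 6; total draws C(18,6) = 18564; favorable C(13,6) = 1716; P = 11/119; answer 11/119
Step 4: R3 = 11/119; threaded value p + q = 130; d = 5; cross terms: (-14*-18 - 3*-40)=372, (3*5 - 30*-18)=555, (30*36 - 12*5)=1020, (12*26 - -16*36)=888, (-16*-40 - -14*26)=1004; twice the area = |3839| = 3839; area = 3839/2; answer 3839/2

3839/2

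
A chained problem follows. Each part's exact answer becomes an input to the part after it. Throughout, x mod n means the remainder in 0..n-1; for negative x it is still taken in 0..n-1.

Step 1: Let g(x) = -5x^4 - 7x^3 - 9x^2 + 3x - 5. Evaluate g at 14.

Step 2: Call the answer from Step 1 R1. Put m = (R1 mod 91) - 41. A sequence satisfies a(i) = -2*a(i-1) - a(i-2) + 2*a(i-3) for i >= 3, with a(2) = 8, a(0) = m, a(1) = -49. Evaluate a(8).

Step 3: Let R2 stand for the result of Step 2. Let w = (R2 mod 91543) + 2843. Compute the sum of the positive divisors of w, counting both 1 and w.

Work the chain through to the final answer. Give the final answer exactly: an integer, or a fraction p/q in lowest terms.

Step 1: -5*(14)^4 - 7*(14)^3 - 9*(14)^2 + 3*(14)^1 - 5 = (-192080) + (-19208) + (-1764) + (42) + (-5) = -213015; answer -213015
Step 2: R1 = -213015; m = -25; a(3) = -2*(8) - 1*(-49) + 2*(-25) = -17; iterating: a(3)=-17, a(4)=-72, a(5)=177, a(6)=-316, a(7)=311, a(8)=48; answer 48
Step 3: R2 = 48; w = 2891; 2891 = 7^2 * 59; sigma = (1 + 7 + 49) * (1 + 59) = 57 * 60 = 3420; answer 3420

3420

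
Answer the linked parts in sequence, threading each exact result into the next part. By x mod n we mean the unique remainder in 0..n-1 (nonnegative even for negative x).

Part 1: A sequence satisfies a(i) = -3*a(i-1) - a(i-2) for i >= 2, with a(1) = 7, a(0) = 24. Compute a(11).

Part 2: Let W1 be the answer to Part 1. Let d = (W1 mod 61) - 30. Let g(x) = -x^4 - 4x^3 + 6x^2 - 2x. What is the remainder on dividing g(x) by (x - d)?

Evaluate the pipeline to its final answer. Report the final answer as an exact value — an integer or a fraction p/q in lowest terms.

-448281

Part 1: a(2) = -3*(7) - 1*(24) = -45; iterating: a(2)=-45, a(3)=128, a(4)=-339, a(5)=889, a(6)=-2328, a(7)=6095, a(8)=-15957, a(9)=41776, a(10)=-109371, a(11)=286337; answer 286337
Part 2: W1 = 286337; d = -27; remainder = value at the root: -1*(-27)^4 - 4*(-27)^3 + 6*(-27)^2 - 2*(-27)^1 = (-531441) + (78732) + (4374) + (54) = -448281; answer -448281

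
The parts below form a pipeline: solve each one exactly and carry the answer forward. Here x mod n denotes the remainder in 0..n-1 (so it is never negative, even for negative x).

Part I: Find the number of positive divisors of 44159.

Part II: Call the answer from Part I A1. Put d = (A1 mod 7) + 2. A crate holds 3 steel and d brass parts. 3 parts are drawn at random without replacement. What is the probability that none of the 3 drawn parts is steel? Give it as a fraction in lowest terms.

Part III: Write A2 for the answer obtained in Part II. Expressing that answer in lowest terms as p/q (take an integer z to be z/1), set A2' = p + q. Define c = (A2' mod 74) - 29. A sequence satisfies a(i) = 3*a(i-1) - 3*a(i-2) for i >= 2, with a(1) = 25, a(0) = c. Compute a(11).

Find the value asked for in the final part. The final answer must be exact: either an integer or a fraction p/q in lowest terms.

Part I: 44159 is prime, so its only divisors are 1 and 44159; count = 2; answer 2
Part II: A1 = 2; d = 4; total draws C(7,3) = 35; favorable C(4,3) = 4; P = 4/35; answer 4/35
Part III: A2 = 4/35; threaded value p + q = 39; c = 10; a(2) = 3*(25) - 3*(10) = 45; iterating: a(2)=45, a(3)=60, a(4)=45, a(5)=-45, a(6)=-270, a(7)=-675, a(8)=-1215, a(9)=-1620, a(10)=-1215, a(11)=1215; answer 1215

1215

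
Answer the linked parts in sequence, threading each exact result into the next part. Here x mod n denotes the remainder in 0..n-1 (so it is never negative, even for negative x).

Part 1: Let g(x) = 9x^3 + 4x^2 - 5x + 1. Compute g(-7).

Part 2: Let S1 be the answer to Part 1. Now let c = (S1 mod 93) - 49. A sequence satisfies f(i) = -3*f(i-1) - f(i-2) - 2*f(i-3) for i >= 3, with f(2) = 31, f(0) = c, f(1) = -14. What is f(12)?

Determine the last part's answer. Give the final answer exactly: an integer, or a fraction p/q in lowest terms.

589257

Part 1: 9*(-7)^3 + 4*(-7)^2 - 5*(-7)^1 + 1 = (-3087) + (196) + (35) + (1) = -2855; answer -2855
Part 2: S1 = -2855; c = -21; f(3) = -3*(31) - 1*(-14) - 2*(-21) = -37; iterating: f(3)=-37, f(4)=108, f(5)=-349, f(6)=1013, f(7)=-2906, f(8)=8403, f(9)=-24329, f(10)=70396, f(11)=-203665, f(12)=589257; answer 589257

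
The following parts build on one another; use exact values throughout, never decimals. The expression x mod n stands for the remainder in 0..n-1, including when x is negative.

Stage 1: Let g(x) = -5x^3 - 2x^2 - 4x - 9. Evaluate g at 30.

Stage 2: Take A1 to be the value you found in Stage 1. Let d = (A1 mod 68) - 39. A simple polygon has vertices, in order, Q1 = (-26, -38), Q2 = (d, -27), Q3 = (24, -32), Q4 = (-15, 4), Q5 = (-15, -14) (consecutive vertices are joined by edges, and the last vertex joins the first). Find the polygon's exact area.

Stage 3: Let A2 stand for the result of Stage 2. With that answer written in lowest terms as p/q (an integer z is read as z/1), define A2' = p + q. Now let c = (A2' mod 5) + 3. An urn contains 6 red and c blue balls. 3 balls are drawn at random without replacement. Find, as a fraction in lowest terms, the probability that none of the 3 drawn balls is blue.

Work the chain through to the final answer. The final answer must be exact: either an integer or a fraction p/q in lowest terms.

10/143

Stage 1: -5*(30)^3 - 2*(30)^2 - 4*(30)^1 - 9 = (-135000) + (-1800) + (-120) + (-9) = -136929; answer -136929
Stage 2: A1 = -136929; d = -16; cross terms: (-26*-27 - -16*-38)=94, (-16*-32 - 24*-27)=1160, (24*4 - -15*-32)=-384, (-15*-14 - -15*4)=270, (-15*-38 - -26*-14)=206; twice the area = |1346| = 1346; area = 673; answer 673
Stage 3: A2 = 673; threaded value p + q = 674; c = 7; total draws C(13,3) = 286; favorable C(6,3) = 20; P = 10/143; answer 10/143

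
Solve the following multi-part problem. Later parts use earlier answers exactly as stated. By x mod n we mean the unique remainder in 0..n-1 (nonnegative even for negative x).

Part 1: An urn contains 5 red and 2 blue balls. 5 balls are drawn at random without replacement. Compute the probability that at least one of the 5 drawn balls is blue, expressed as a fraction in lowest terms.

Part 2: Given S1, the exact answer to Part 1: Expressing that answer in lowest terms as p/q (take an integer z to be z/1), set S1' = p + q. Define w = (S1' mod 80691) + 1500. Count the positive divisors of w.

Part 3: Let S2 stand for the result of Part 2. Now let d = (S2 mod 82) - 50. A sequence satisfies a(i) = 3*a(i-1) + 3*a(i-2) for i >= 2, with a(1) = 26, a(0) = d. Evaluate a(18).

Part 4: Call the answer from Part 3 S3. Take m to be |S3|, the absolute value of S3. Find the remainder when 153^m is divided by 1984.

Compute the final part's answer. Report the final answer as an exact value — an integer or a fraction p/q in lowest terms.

Part 1: total draws C(7,5) = 21; complement C(5,5) = 1; favorable 21 - 1 = 20; P = 20/21; answer 20/21
Part 2: S1 = 20/21; threaded value p + q = 41; w = 1541; 1541 = 23 * 67; number of divisors = (1+1) * (1+1) = 4; answer 4
Part 3: S2 = 4; d = -46; a(2) = 3*(26) + 3*(-46) = -60; iterating: a(2)=-60, a(3)=-102, a(4)=-486, a(5)=-1764, a(6)=-6750, a(7)=-25542, a(8)=-96876, a(9)=-367254, a(10)=-1392390, a(11)=-5278932, a(12)=-20013966, a(13)=-75878694, a(14)=-287677980, a(15)=-1090670022, a(16)=-4135044006, a(17)=-15677142084, a(18)=-59436558270; answer -59436558270
Part 4: S3 = -59436558270; m = 59436558270; squarings mod 1984: 153^1=153, 153^2=1585, 153^4=481, 153^8=1217, 153^16=1025, 153^32=1089, 153^64=1473, 153^128=1217, 153^256=1025, 153^512=1089, 153^1024=1473, 153^2048=1217, 153^4096=1025, 153^8192=1089, 153^16384=1473, 153^32768=1217, 153^65536=1025, 153^131072=1089, 153^262144=1473, 153^524288=1217, 153^1048576=1025, 153^2097152=1089, 153^4194304=1473, 153^8388608=1217, 153^16777216=1025, 153^33554432=1089, 153^67108864=1473, 153^134217728=1217, 153^268435456=1025, 153^536870912=1089, 153^1073741824=1473, 153^2147483648=1217, 153^4294967296=1025, 153^8589934592=1089, 153^17179869184=1473, 153^34359738368=1217; 153^59436558270 = 153^2 * 153^4 * 153^8 * 153^16 * 153^32 * 153^128 * 153^256 * 153^512 * 153^1024 * 153^8192 * 153^16384 * 153^32768 * 153^65536 * 153^1048576 * 153^2097152 * 153^8388608 * 153^33554432 * 153^67108864 * 153^268435456 * 153^1073741824 * 153^2147483648 * 153^4294967296 * 153^17179869184 * 153^34359738368 = 1489 (mod 1984); answer 1489

1489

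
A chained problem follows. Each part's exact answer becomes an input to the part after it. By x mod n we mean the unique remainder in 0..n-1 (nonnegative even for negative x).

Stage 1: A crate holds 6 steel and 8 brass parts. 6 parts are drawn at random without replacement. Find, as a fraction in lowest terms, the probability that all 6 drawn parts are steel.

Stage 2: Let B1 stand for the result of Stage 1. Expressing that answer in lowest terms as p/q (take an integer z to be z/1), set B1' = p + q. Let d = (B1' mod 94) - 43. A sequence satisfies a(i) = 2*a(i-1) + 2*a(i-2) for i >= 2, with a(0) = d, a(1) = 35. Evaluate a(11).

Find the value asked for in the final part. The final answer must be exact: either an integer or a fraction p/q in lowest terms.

1268192

Stage 1: total draws C(14,6) = 3003; favorable C(6,6) = 1; P = 1/3003; answer 1/3003
Stage 2: B1 = 1/3003; threaded value p + q = 3004; d = 47; a(2) = 2*(35) + 2*(47) = 164; iterating: a(2)=164, a(3)=398, a(4)=1124, a(5)=3044, a(6)=8336, a(7)=22760, a(8)=62192, a(9)=169904, a(10)=464192, a(11)=1268192; answer 1268192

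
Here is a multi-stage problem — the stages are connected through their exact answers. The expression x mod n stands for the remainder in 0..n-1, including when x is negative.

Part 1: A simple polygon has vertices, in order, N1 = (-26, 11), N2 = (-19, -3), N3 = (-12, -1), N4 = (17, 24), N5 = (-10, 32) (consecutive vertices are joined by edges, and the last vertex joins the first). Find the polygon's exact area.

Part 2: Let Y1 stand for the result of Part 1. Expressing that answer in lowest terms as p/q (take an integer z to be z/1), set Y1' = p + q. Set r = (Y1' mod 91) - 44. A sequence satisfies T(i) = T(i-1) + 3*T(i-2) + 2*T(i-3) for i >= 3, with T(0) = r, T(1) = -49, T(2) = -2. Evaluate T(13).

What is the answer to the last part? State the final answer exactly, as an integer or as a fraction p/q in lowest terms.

Part 1: cross terms: (-26*-3 - -19*11)=287, (-19*-1 - -12*-3)=-17, (-12*24 - 17*-1)=-271, (17*32 - -10*24)=784, (-10*11 - -26*32)=722; twice the area = |1505| = 1505; area = 1505/2; answer 1505/2
Part 2: Y1 = 1505/2; threaded value p + q = 1507; r = 7; T(3) = 1*(-2) + 3*(-49) + 2*(7) = -135; iterating: T(3)=-135, T(4)=-239, T(5)=-648, T(6)=-1635, T(7)=-4057, T(8)=-10258, T(9)=-25699, T(10)=-64587, T(11)=-162200, T(12)=-407359, T(13)=-1023133; answer -1023133

-1023133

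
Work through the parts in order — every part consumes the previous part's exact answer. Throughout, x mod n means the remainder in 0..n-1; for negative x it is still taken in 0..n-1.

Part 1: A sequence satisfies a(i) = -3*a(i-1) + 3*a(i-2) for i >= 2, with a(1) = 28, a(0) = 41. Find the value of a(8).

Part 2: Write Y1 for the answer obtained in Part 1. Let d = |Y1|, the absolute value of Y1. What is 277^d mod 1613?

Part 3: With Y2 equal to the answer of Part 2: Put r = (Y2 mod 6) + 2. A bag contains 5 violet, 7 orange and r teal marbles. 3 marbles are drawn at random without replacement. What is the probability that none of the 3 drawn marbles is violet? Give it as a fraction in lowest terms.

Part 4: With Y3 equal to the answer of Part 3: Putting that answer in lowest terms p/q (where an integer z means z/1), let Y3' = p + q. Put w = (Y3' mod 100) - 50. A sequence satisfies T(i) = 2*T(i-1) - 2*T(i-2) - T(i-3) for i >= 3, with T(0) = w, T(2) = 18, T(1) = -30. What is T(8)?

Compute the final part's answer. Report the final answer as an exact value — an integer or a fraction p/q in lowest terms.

Part 1: a(2) = -3*(28) + 3*(41) = 39; iterating: a(2)=39, a(3)=-33, a(4)=216, a(5)=-747, a(6)=2889, a(7)=-10908, a(8)=41391; answer 41391
Part 2: Y1 = 41391; d = 41391; squarings mod 1613: 277^1=277, 277^2=918, 277^4=738, 277^8=1063, 277^16=869, 277^32=277, 277^64=918, 277^128=738, 277^256=1063, 277^512=869, 277^1024=277, 277^2048=918, 277^4096=738, 277^8192=1063, 277^16384=869, 277^32768=277; 277^41391 = 277^1 * 277^2 * 277^4 * 277^8 * 277^32 * 277^128 * 277^256 * 277^8192 * 277^32768 = 24 (mod 1613); answer 24
Part 3: Y2 = 24; r = 2; total draws C(14,3) = 364; favorable C(9,3) = 84; P = 3/13; answer 3/13
Part 4: Y3 = 3/13; threaded value p + q = 16; w = -34; T(3) = 2*(18) - 2*(-30) - 1*(-34) = 130; iterating: T(3)=130, T(4)=254, T(5)=230, T(6)=-178, T(7)=-1070, T(8)=-2014; answer -2014

-2014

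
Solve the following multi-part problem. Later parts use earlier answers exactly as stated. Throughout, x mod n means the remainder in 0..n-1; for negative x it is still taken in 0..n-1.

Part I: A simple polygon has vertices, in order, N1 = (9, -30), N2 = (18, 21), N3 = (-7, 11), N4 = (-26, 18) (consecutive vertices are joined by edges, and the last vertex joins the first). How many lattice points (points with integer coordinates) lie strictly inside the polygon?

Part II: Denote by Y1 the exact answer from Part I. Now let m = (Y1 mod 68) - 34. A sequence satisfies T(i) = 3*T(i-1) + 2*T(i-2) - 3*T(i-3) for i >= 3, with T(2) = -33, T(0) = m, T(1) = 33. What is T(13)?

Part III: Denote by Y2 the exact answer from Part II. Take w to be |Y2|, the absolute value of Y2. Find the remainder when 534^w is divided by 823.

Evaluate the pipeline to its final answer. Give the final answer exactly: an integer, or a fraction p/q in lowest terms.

Part I: cross terms: (9*21 - 18*-30)=729, (18*11 - -7*21)=345, (-7*18 - -26*11)=160, (-26*-30 - 9*18)=618; twice the area = |1852| = 1852; area = 926; boundary points = 3 + 5 + 1 + 1 = 10; strictly interior points = area - boundary/2 + 1 = 922; answer 922
Part II: Y1 = 922; m = 4; T(3) = 3*(-33) + 2*(33) - 3*(4) = -45; iterating: T(3)=-45, T(4)=-300, T(5)=-891, T(6)=-3138, T(7)=-10296, T(8)=-34491, T(9)=-114651, T(10)=-382047, T(11)=-1271970, T(12)=-4236051, T(13)=-14105952; answer -14105952
Part III: Y2 = -14105952; w = 14105952; squarings mod 823: 534^1=534, 534^2=398, 534^4=388, 534^8=758, 534^16=110, 534^32=578, 534^64=769, 534^128=447, 534^256=643, 534^512=303, 534^1024=456, 534^2048=540, 534^4096=258, 534^8192=724, 534^16384=748, 534^32768=687, 534^65536=390, 534^131072=668, 534^262144=158, 534^524288=274, 534^1048576=183, 534^2097152=569, 534^4194304=322, 534^8388608=809; 534^14105952 = 534^32 * 534^64 * 534^256 * 534^1024 * 534^2048 * 534^4096 * 534^8192 * 534^65536 * 534^131072 * 534^262144 * 534^1048576 * 534^4194304 * 534^8388608 = 219 (mod 823); answer 219

219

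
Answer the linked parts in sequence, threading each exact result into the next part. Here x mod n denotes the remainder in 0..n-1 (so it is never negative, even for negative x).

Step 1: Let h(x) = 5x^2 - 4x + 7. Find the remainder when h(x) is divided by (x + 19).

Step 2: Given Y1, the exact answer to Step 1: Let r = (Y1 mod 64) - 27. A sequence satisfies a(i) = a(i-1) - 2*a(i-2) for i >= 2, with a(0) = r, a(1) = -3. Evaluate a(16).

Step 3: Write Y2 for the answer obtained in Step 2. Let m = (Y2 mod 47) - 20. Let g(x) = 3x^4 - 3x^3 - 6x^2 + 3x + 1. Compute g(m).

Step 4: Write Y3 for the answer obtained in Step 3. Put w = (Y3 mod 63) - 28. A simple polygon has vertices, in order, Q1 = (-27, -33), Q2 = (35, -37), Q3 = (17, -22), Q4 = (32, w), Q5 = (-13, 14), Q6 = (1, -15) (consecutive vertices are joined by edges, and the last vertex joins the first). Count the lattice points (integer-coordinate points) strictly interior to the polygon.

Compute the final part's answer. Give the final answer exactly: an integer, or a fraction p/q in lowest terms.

Step 1: remainder = value at the root: 5*(-19)^2 - 4*(-19)^1 + 7 = (1805) + (76) + (7) = 1888; answer 1888
Step 2: Y1 = 1888; r = 5; a(2) = 1*(-3) - 2*(5) = -13; iterating: a(2)=-13, a(3)=-7, a(4)=19, a(5)=33, a(6)=-5, a(7)=-71, a(8)=-61, a(9)=81, a(10)=203, a(11)=41, a(12)=-365, a(13)=-447, a(14)=283, a(15)=1177, a(16)=611; answer 611
Step 3: Y2 = 611; m = -20; 3*(-20)^4 - 3*(-20)^3 - 6*(-20)^2 + 3*(-20)^1 + 1 = (480000) + (24000) + (-2400) + (-60) + (1) = 501541; answer 501541
Step 4: Y3 = 501541; w = 33; cross terms: (-27*-37 - 35*-33)=2154, (35*-22 - 17*-37)=-141, (17*33 - 32*-22)=1265, (32*14 - -13*33)=877, (-13*-15 - 1*14)=181, (1*-33 - -27*-15)=-438; twice the area = |3898| = 3898; area = 1949; boundary points = 2 + 3 + 5 + 1 + 1 + 2 = 14; strictly interior points = area - boundary/2 + 1 = 1943; answer 1943

1943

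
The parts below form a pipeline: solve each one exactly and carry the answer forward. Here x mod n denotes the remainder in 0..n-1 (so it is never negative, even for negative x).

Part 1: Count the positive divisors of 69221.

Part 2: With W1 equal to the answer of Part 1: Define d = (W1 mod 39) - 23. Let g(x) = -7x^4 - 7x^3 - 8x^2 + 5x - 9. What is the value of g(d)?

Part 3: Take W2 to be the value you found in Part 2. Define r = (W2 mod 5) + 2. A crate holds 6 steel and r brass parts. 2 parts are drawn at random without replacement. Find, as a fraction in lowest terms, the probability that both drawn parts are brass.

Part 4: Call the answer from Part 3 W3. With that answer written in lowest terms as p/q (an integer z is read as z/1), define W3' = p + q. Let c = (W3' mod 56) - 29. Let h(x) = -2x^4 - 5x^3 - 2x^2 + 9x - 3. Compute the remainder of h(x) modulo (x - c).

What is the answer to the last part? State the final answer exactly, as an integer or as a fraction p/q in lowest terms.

-111251

Part 1: 69221 is prime, so its only divisors are 1 and 69221; count = 2; answer 2
Part 2: W1 = 2; d = -21; -7*(-21)^4 - 7*(-21)^3 - 8*(-21)^2 + 5*(-21)^1 - 9 = (-1361367) + (64827) + (-3528) + (-105) + (-9) = -1300182; answer -1300182
Part 3: W2 = -1300182; r = 5; total draws C(11,2) = 55; favorable C(5,2) = 10; P = 2/11; answer 2/11
Part 4: W3 = 2/11; threaded value p + q = 13; c = -16; remainder = value at the root: -2*(-16)^4 - 5*(-16)^3 - 2*(-16)^2 + 9*(-16)^1 - 3 = (-131072) + (20480) + (-512) + (-144) + (-3) = -111251; answer -111251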